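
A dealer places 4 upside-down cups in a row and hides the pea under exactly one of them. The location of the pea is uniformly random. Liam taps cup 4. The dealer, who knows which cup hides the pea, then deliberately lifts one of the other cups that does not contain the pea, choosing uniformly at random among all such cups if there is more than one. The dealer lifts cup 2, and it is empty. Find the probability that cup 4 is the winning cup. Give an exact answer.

Condition on the true location of the pea.
If it is under either of cups 1 and 3 (prior 1/4 each): the dealer has 2 equally likely choices, so probability 1/2; weight (1/4)·(1/2) = 1/8 each.
If it is under cup 2 (prior 1/4): the dealer opened cup 2, so this case is ruled out; weight (1/4)·0 = 0.
If it is under cup 4 (prior 1/4): the dealer has 3 equally likely choices, so probability 1/3; weight (1/4)·(1/3) = 1/12.
The weights sum to 1/3.
So P(the pea under cup 4 | the dealer opened cup 2) = (1/12) / (1/3) = 1/4.

1/4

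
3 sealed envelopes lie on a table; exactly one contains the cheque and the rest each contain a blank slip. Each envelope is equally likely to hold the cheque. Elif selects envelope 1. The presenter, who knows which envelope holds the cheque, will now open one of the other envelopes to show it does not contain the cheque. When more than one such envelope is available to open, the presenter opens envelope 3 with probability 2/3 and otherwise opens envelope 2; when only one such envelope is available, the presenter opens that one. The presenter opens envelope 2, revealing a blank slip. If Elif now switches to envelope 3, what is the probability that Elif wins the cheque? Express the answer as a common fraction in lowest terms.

Apply Bayes' rule, conditioning on where the cheque actually is.
If it is in envelope 1 (prior 1/3): envelope 3 is available but not opened, probability 1/3; weight (1/3)·(1/3) = 1/9.
If it is in envelope 2 (prior 1/3): the presenter opened envelope 2, so this case is ruled out; weight (1/3)·0 = 0.
If it is in envelope 3 (prior 1/3): only envelope 2 is available, probability 1; weight (1/3)·1 = 1/3.
The weights sum to 4/9.
So P(the cheque in envelope 3 | the presenter opened envelope 2) = (1/3) / (4/9) = 3/4.

3/4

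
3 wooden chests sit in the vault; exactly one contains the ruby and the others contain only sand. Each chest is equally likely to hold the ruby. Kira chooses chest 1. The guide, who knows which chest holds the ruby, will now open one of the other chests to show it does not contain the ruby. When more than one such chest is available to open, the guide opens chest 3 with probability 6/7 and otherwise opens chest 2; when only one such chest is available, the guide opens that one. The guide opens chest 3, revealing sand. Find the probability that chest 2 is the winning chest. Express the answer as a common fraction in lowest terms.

7/13

Condition on the true location of the ruby.
If it is in chest 1 (prior 1/3): chest 3 is available, opened with probability 6/7; weight (1/3)·(6/7) = 2/7.
If it is in chest 2 (prior 1/3): only chest 3 is available, probability 1; weight (1/3)·1 = 1/3.
If it is in chest 3 (prior 1/3): the guide opened chest 3, so this case is ruled out; weight (1/3)·0 = 0.
The weights sum to 13/21.
So P(the ruby in chest 2 | the guide opened chest 3) = (1/3) / (13/21) = 7/13.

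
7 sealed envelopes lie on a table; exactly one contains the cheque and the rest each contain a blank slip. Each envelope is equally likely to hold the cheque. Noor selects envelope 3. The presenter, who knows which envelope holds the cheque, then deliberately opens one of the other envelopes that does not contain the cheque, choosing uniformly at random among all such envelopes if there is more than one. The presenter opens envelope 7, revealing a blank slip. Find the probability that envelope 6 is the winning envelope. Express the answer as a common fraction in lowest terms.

Consider each possible location of the cheque in turn.
If it is in any of envelopes 1, 2, 4, 5, and 6 (prior 1/7 each): the presenter has 5 equally likely choices, so probability 1/5; weight (1/7)·(1/5) = 1/35 each.
If it is in envelope 3 (prior 1/7): the presenter has 6 equally likely choices, so probability 1/6; weight (1/7)·(1/6) = 1/42.
If it is in envelope 7 (prior 1/7): the presenter opened envelope 7, so this case is ruled out; weight (1/7)·0 = 0.
The weights sum to 1/6.
So P(the cheque in envelope 6 | the presenter opened envelope 7) = (1/35) / (1/6) = 6/35.

6/35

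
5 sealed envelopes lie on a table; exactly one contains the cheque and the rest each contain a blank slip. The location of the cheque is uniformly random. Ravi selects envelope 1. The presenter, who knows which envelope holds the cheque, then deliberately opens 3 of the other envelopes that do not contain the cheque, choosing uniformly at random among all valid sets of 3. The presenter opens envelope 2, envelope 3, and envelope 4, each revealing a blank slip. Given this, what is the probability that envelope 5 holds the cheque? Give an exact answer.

4/5

Consider each possible location of the cheque in turn.
If it is in envelope 1 (prior 1/5): the presenter has 4 equally likely choices, so probability 1/4; weight (1/5)·(1/4) = 1/20.
If it is in any of envelopes 2, 3, and 4 (prior 1/5 each): that envelope was opened and seen not to hold the prize — ruled out; weight (1/5)·0 = 0 each.
If it is in envelope 5 (prior 1/5): the presenter has no choice, probability 1; weight (1/5)·1 = 1/5.
The weights sum to 1/4.
So P(the cheque in envelope 5 | the presenter opened envelope 2, envelope 3, and envelope 4) = (1/5) / (1/4) = 4/5.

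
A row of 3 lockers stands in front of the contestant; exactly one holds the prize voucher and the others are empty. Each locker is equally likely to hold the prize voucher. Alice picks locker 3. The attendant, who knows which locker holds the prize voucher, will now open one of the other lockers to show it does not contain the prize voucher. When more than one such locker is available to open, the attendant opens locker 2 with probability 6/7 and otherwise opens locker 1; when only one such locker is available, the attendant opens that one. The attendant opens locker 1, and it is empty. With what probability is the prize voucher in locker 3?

1/8

Apply Bayes' rule, conditioning on where the prize voucher actually is.
If it is in locker 1 (prior 1/3): the attendant opened locker 1, so this case is ruled out; weight (1/3)·0 = 0.
If it is in locker 2 (prior 1/3): only locker 1 is available, probability 1; weight (1/3)·1 = 1/3.
If it is in locker 3 (prior 1/3): locker 2 is available but not opened, probability 1/7; weight (1/3)·(1/7) = 1/21.
The weights sum to 8/21.
So P(the prize voucher in locker 3 | the attendant opened locker 1) = (1/21) / (8/21) = 1/8.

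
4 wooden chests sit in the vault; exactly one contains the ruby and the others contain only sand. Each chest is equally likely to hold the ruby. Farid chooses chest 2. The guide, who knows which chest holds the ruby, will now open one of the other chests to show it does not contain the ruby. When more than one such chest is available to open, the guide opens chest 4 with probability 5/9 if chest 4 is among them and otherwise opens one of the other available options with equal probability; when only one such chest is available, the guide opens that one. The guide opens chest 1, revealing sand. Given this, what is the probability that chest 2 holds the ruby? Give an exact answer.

4/21

Apply Bayes' rule, conditioning on where the ruby actually is.
If it is in chest 1 (prior 1/4): the guide opened chest 1, so this case is ruled out; weight (1/4)·0 = 0.
If it is in chest 2 (prior 1/4): chest 4 is available but not opened; chest 1 gets probability (1 − 5/9)/2 = 2/9; weight (1/4)·(2/9) = 1/18.
If it is in chest 3 (prior 1/4): chest 4 is available but not opened, probability 4/9; weight (1/4)·(4/9) = 1/9.
If it is in chest 4 (prior 1/4): chest 4 holds the prize so is unavailable; the guide chooses uniformly among the 2 others, probability 1/2; weight (1/4)·(1/2) = 1/8.
The weights sum to 7/24.
So P(the ruby in chest 2 | the guide opened chest 1) = (1/18) / (7/24) = 4/21.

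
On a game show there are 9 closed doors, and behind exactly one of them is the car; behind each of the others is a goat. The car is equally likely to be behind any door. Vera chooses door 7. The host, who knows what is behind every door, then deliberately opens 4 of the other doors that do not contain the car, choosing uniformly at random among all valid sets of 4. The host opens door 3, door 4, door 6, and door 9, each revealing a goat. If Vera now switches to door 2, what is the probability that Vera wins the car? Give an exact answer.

Condition on the true location of the car.
If it is behind any of doors 1, 2, 5, and 8 (prior 1/9 each): the host has 35 equally likely choices, so probability 1/35; weight (1/9)·(1/35) = 1/315 each.
If it is behind any of doors 3, 4, 6, and 9 (prior 1/9 each): that door was opened and seen not to hold the prize — ruled out; weight (1/9)·0 = 0 each.
If it is behind door 7 (prior 1/9): the host has 70 equally likely choices, so probability 1/70; weight (1/9)·(1/70) = 1/630.
The weights sum to 1/70.
So P(the car behind door 2 | the host opened door 3, door 4, door 6, and door 9) = (1/315) / (1/70) = 2/9.

2/9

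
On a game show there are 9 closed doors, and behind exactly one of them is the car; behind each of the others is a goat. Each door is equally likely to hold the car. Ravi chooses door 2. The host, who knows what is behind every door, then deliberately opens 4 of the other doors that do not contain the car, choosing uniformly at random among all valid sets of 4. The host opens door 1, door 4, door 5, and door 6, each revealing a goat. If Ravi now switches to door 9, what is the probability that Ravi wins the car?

2/9

Consider each possible location of the car in turn.
If it is behind any of doors 1, 4, 5, and 6 (prior 1/9 each): that door was opened and seen not to hold the prize — ruled out; weight (1/9)·0 = 0 each.
If it is behind door 2 (prior 1/9): the host has 70 equally likely choices, so probability 1/70; weight (1/9)·(1/70) = 1/630.
If it is behind any of doors 3, 7, 8, and 9 (prior 1/9 each): the host has 35 equally likely choices, so probability 1/35; weight (1/9)·(1/35) = 1/315 each.
The weights sum to 1/70.
So P(the car behind door 9 | the host opened door 1, door 4, door 5, and door 6) = (1/315) / (1/70) = 2/9.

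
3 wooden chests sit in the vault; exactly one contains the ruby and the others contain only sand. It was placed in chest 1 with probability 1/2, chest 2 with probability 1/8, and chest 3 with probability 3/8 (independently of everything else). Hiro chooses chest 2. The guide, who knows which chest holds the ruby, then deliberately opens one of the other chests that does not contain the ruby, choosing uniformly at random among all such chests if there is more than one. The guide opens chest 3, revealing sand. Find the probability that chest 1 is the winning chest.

8/9

Condition on the true location of the ruby.
If it is in chest 1 (prior 1/2): the guide has no choice, probability 1; weight (1/2)·1 = 1/2.
If it is in chest 2 (prior 1/8): the guide has 2 equally likely choices, so probability 1/2; weight (1/8)·(1/2) = 1/16.
If it is in chest 3 (prior 3/8): the guide opened chest 3, so this case is ruled out; weight (3/8)·0 = 0.
The weights sum to 9/16.
So P(the ruby in chest 1 | the guide opened chest 3) = (1/2) / (9/16) = 8/9.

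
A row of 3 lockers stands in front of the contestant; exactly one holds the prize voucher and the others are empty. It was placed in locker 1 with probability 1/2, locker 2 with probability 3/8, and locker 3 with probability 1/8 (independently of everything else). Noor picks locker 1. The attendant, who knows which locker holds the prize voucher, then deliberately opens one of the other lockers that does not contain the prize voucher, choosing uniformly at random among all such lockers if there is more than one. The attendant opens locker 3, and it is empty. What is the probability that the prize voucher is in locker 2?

Apply Bayes' rule, conditioning on where the prize voucher actually is.
If it is in locker 1 (prior 1/2): the attendant has 2 equally likely choices, so probability 1/2; weight (1/2)·(1/2) = 1/4.
If it is in locker 2 (prior 3/8): the attendant has no choice, probability 1; weight (3/8)·1 = 3/8.
If it is in locker 3 (prior 1/8): the attendant opened locker 3, so this case is ruled out; weight (1/8)·0 = 0.
The weights sum to 5/8.
So P(the prize voucher in locker 2 | the attendant opened locker 3) = (3/8) / (5/8) = 3/5.

3/5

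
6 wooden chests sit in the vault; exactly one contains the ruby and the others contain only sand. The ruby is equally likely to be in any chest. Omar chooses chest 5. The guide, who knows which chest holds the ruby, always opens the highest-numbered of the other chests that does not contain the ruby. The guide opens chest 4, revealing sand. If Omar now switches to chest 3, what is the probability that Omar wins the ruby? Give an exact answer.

Consider each possible location of the ruby in turn.
If it is in any of chests 1, 2, 3, and 5 (prior 1/6 each): the guide would have opened chest 6 instead, probability 0; weight (1/6)·0 = 0 each.
If it is in chest 4 (prior 1/6): the guide opened chest 4, so this case is ruled out; weight (1/6)·0 = 0.
If it is in chest 6 (prior 1/6): chest 4 is the highest-numbered option available, probability 1; weight (1/6)·1 = 1/6.
The weights sum to 1/6.
So P(the ruby in chest 3 | the guide opened chest 4) = 0 / (1/6) = 0.

0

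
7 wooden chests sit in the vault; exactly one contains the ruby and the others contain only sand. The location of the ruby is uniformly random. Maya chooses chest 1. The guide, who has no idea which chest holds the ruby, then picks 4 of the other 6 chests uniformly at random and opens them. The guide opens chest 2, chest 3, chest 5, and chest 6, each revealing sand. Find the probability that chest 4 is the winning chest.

Consider each possible location of the ruby in turn.
If it is in any of chests 1, 4, and 7 (prior 1/7 each): the guide picks exactly this set with probability 1/15 regardless, and none is the prize; weight (1/7)·(1/15) = 1/105 each.
If it is in any of chests 2, 3, 5, and 6 (prior 1/7 each): that chest was opened and seen not to hold the prize — ruled out; weight (1/7)·0 = 0 each.
The weights sum to 1/35.
So P(the ruby in chest 4 | the guide opened chest 2, chest 3, chest 5, and chest 6) = (1/105) / (1/35) = 1/3.

1/3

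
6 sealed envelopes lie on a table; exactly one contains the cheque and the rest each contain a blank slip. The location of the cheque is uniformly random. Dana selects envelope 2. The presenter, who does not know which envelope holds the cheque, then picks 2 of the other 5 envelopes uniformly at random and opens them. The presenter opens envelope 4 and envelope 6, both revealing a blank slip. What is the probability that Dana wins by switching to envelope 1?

Because the presenter chose which envelopes to open without knowing where the cheque is, the choice is independent of the prize location. Learning that none of the 2 opened envelopes holds the cheque simply rules out those 2 locations and leaves the remaining 4 envelopes still equally likely by symmetry.
So P(the cheque in envelope 1) = 1/4.

1/4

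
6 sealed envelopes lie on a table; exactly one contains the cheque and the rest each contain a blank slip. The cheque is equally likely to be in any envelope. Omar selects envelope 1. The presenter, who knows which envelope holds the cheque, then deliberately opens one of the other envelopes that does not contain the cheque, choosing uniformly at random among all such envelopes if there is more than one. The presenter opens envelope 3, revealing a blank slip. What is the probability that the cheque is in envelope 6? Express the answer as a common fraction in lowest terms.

5/24

Apply Bayes' rule, conditioning on where the cheque actually is.
If it is in envelope 1 (prior 1/6): the presenter has 5 equally likely choices, so probability 1/5; weight (1/6)·(1/5) = 1/30.
If it is in any of envelopes 2, 4, 5, and 6 (prior 1/6 each): the presenter has 4 equally likely choices, so probability 1/4; weight (1/6)·(1/4) = 1/24 each.
If it is in envelope 3 (prior 1/6): the presenter opened envelope 3, so this case is ruled out; weight (1/6)·0 = 0.
The weights sum to 1/5.
So P(the cheque in envelope 6 | the presenter opened envelope 3) = (1/24) / (1/5) = 5/24.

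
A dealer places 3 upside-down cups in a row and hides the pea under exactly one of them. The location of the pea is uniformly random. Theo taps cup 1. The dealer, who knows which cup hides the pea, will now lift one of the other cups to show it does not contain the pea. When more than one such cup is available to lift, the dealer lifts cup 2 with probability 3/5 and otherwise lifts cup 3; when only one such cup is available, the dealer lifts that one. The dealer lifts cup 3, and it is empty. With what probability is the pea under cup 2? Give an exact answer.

5/7

Condition on the true location of the pea.
If it is under cup 1 (prior 1/3): cup 2 is available but not opened, probability 2/5; weight (1/3)·(2/5) = 2/15.
If it is under cup 2 (prior 1/3): only cup 3 is available, probability 1; weight (1/3)·1 = 1/3.
If it is under cup 3 (prior 1/3): the dealer opened cup 3, so this case is ruled out; weight (1/3)·0 = 0.
The weights sum to 7/15.
So P(the pea under cup 2 | the dealer opened cup 3) = (1/3) / (7/15) = 5/7.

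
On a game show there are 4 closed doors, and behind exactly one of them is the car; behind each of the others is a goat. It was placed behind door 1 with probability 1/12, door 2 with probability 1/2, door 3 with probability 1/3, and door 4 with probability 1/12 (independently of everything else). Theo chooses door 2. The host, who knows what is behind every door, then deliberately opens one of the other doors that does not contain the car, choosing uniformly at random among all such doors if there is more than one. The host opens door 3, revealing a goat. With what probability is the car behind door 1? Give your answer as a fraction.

1/6

Consider each possible location of the car in turn.
If it is behind either of doors 1 and 4 (prior 1/12 each): the host has 2 equally likely choices, so probability 1/2; weight (1/12)·(1/2) = 1/24 each.
If it is behind door 2 (prior 1/2): the host has 3 equally likely choices, so probability 1/3; weight (1/2)·(1/3) = 1/6.
If it is behind door 3 (prior 1/3): the host opened door 3, so this case is ruled out; weight (1/3)·0 = 0.
The weights sum to 1/4.
So P(the car behind door 1 | the host opened door 3) = (1/24) / (1/4) = 1/6.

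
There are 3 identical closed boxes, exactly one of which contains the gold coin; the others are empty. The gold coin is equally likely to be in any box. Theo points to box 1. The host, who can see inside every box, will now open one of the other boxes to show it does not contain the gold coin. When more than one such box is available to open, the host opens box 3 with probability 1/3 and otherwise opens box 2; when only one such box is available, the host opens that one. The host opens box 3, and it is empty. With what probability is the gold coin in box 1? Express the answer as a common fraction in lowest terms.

Apply Bayes' rule, conditioning on where the gold coin actually is.
If it is in box 1 (prior 1/3): box 3 is available, opened with probability 1/3; weight (1/3)·(1/3) = 1/9.
If it is in box 2 (prior 1/3): only box 3 is available, probability 1; weight (1/3)·1 = 1/3.
If it is in box 3 (prior 1/3): the host opened box 3, so this case is ruled out; weight (1/3)·0 = 0.
The weights sum to 4/9.
So P(the gold coin in box 1 | the host opened box 3) = (1/9) / (4/9) = 1/4.

1/4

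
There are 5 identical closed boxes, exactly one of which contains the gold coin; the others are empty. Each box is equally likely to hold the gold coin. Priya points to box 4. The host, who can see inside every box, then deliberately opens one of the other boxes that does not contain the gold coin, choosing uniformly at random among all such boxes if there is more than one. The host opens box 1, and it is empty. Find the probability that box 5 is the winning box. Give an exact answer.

4/15

Consider each possible location of the gold coin in turn.
If it is in box 1 (prior 1/5): the host opened box 1, so this case is ruled out; weight (1/5)·0 = 0.
If it is in any of boxes 2, 3, and 5 (prior 1/5 each): the host has 3 equally likely choices, so probability 1/3; weight (1/5)·(1/3) = 1/15 each.
If it is in box 4 (prior 1/5): the host has 4 equally likely choices, so probability 1/4; weight (1/5)·(1/4) = 1/20.
The weights sum to 1/4.
So P(the gold coin in box 5 | the host opened box 1) = (1/15) / (1/4) = 4/15.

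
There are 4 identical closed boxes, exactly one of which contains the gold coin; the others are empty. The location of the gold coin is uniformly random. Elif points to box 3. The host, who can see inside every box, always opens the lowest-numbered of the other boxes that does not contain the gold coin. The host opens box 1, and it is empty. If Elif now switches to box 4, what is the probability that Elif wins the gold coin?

1/3

Consider each possible location of the gold coin in turn.
If it is in box 1 (prior 1/4): the host opened box 1, so this case is ruled out; weight (1/4)·0 = 0.
If it is in any of boxes 2, 3, and 4 (prior 1/4 each): box 1 is the lowest-numbered option available, probability 1; weight (1/4)·1 = 1/4 each.
The weights sum to 3/4.
So P(the gold coin in box 4 | the host opened box 1) = (1/4) / (3/4) = 1/3.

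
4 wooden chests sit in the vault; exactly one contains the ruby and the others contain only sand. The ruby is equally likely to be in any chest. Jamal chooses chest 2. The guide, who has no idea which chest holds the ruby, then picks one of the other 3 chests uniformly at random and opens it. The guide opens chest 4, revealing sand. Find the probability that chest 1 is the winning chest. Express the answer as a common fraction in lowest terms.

Apply Bayes' rule, conditioning on where the ruby actually is.
If it is in any of chests 1, 2, and 3 (prior 1/4 each): the guide picks chest 4 with probability 1/3 regardless, and it is not the prize; weight (1/4)·(1/3) = 1/12 each.
If it is in chest 4 (prior 1/4): the guide opened chest 4, so this case is ruled out; weight (1/4)·0 = 0.
The weights sum to 1/4.
So P(the ruby in chest 1 | the guide opened chest 4) = (1/12) / (1/4) = 1/3.

1/3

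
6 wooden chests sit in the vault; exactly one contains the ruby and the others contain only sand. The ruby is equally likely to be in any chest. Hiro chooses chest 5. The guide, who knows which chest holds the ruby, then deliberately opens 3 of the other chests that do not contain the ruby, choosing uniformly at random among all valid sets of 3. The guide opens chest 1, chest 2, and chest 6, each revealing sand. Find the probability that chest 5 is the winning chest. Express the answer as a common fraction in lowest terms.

1/6

Apply Bayes' rule, conditioning on where the ruby actually is.
If it is in any of chests 1, 2, and 6 (prior 1/6 each): that chest was opened and seen not to hold the prize — ruled out; weight (1/6)·0 = 0 each.
If it is in either of chests 3 and 4 (prior 1/6 each): the guide has 4 equally likely choices, so probability 1/4; weight (1/6)·(1/4) = 1/24 each.
If it is in chest 5 (prior 1/6): the guide has 10 equally likely choices, so probability 1/10; weight (1/6)·(1/10) = 1/60.
The weights sum to 1/10.
So P(the ruby in chest 5 | the guide opened chest 1, chest 2, and chest 6) = (1/60) / (1/10) = 1/6.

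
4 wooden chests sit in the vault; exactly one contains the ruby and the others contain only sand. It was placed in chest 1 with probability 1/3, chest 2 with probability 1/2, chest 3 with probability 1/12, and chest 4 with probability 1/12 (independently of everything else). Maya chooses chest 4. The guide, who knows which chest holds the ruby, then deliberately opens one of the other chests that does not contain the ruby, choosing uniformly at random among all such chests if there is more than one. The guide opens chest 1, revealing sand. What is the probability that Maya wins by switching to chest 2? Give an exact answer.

Apply Bayes' rule, conditioning on where the ruby actually is.
If it is in chest 1 (prior 1/3): the guide opened chest 1, so this case is ruled out; weight (1/3)·0 = 0.
If it is in chest 2 (prior 1/2): the guide has 2 equally likely choices, so probability 1/2; weight (1/2)·(1/2) = 1/4.
If it is in chest 3 (prior 1/12): the guide has 2 equally likely choices, so probability 1/2; weight (1/12)·(1/2) = 1/24.
If it is in chest 4 (prior 1/12): the guide has 3 equally likely choices, so probability 1/3; weight (1/12)·(1/3) = 1/36.
The weights sum to 23/72.
So P(the ruby in chest 2 | the guide opened chest 1) = (1/4) / (23/72) = 18/23.

18/23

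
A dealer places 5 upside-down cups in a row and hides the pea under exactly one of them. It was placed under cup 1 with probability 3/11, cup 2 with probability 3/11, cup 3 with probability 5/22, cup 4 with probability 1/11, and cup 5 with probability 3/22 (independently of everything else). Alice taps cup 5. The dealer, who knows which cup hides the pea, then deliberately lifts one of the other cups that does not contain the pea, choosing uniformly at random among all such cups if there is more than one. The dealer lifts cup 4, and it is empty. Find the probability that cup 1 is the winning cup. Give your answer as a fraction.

24/77

Consider each possible location of the pea in turn.
If it is under either of cups 1 and 2 (prior 3/11 each): the dealer has 3 equally likely choices, so probability 1/3; weight (3/11)·(1/3) = 1/11 each.
If it is under cup 3 (prior 5/22): the dealer has 3 equally likely choices, so probability 1/3; weight (5/22)·(1/3) = 5/66.
If it is under cup 4 (prior 1/11): the dealer opened cup 4, so this case is ruled out; weight (1/11)·0 = 0.
If it is under cup 5 (prior 3/22): the dealer has 4 equally likely choices, so probability 1/4; weight (3/22)·(1/4) = 3/88.
The weights sum to 7/24.
So P(the pea under cup 1 | the dealer opened cup 4) = (1/11) / (7/24) = 24/77.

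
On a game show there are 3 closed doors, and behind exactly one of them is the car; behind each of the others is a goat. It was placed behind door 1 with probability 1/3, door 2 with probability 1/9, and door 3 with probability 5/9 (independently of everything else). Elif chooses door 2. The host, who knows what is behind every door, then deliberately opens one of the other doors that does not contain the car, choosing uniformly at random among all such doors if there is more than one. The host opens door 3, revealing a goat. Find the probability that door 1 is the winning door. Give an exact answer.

6/7

Apply Bayes' rule, conditioning on where the car actually is.
If it is behind door 1 (prior 1/3): the host has no choice, probability 1; weight (1/3)·1 = 1/3.
If it is behind door 2 (prior 1/9): the host has 2 equally likely choices, so probability 1/2; weight (1/9)·(1/2) = 1/18.
If it is behind door 3 (prior 5/9): the host opened door 3, so this case is ruled out; weight (5/9)·0 = 0.
The weights sum to 7/18.
So P(the car behind door 1 | the host opened door 3) = (1/3) / (7/18) = 6/7.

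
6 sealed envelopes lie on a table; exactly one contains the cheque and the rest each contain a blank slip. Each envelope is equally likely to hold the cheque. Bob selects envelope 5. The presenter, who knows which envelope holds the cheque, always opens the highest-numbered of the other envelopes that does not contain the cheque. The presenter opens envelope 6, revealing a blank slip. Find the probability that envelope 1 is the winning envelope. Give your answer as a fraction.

1/5

Apply Bayes' rule, conditioning on where the cheque actually is.
If it is in any of envelopes 1, 2, 3, 4, and 5 (prior 1/6 each): envelope 6 is the highest-numbered option available, probability 1; weight (1/6)·1 = 1/6 each.
If it is in envelope 6 (prior 1/6): the presenter opened envelope 6, so this case is ruled out; weight (1/6)·0 = 0.
The weights sum to 5/6.
So P(the cheque in envelope 1 | the presenter opened envelope 6) = (1/6) / (5/6) = 1/5.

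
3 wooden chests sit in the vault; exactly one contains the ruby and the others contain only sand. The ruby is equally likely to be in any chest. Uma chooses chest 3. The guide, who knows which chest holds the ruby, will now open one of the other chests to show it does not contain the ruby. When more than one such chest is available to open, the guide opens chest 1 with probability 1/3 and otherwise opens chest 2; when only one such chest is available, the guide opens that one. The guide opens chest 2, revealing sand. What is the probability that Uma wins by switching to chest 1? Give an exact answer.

Consider each possible location of the ruby in turn.
If it is in chest 1 (prior 1/3): only chest 2 is available, probability 1; weight (1/3)·1 = 1/3.
If it is in chest 2 (prior 1/3): the guide opened chest 2, so this case is ruled out; weight (1/3)·0 = 0.
If it is in chest 3 (prior 1/3): chest 1 is available but not opened, probability 2/3; weight (1/3)·(2/3) = 2/9.
The weights sum to 5/9.
So P(the ruby in chest 1 | the guide opened chest 2) = (1/3) / (5/9) = 3/5.

3/5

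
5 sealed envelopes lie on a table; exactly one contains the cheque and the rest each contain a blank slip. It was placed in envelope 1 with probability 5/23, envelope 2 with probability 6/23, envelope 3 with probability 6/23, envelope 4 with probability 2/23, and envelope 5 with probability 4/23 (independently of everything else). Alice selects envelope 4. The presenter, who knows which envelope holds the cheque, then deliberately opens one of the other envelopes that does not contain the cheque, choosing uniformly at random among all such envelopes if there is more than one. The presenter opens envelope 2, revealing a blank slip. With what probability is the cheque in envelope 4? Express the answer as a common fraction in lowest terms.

1/11

Apply Bayes' rule, conditioning on where the cheque actually is.
If it is in envelope 1 (prior 5/23): the presenter has 3 equally likely choices, so probability 1/3; weight (5/23)·(1/3) = 5/69.
If it is in envelope 2 (prior 6/23): the presenter opened envelope 2, so this case is ruled out; weight (6/23)·0 = 0.
If it is in envelope 3 (prior 6/23): the presenter has 3 equally likely choices, so probability 1/3; weight (6/23)·(1/3) = 2/23.
If it is in envelope 4 (prior 2/23): the presenter has 4 equally likely choices, so probability 1/4; weight (2/23)·(1/4) = 1/46.
If it is in envelope 5 (prior 4/23): the presenter has 3 equally likely choices, so probability 1/3; weight (4/23)·(1/3) = 4/69.
The weights sum to 11/46.
So P(the cheque in envelope 4 | the presenter opened envelope 2) = (1/46) / (11/46) = 1/11.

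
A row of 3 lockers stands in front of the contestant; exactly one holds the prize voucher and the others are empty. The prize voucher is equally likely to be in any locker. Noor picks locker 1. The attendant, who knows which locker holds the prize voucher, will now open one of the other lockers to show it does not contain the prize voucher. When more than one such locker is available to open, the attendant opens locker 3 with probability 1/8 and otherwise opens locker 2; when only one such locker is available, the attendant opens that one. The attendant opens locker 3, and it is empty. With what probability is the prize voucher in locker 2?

8/9

Condition on the true location of the prize voucher.
If it is in locker 1 (prior 1/3): locker 3 is available, opened with probability 1/8; weight (1/3)·(1/8) = 1/24.
If it is in locker 2 (prior 1/3): only locker 3 is available, probability 1; weight (1/3)·1 = 1/3.
If it is in locker 3 (prior 1/3): the attendant opened locker 3, so this case is ruled out; weight (1/3)·0 = 0.
The weights sum to 3/8.
So P(the prize voucher in locker 2 | the attendant opened locker 3) = (1/3) / (3/8) = 8/9.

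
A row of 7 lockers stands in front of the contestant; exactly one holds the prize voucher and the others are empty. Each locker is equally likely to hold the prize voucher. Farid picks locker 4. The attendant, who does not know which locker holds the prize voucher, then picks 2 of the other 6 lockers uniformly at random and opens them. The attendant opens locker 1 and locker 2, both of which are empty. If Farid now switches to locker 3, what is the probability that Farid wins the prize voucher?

Consider each possible location of the prize voucher in turn.
If it is in either of lockers 1 and 2 (prior 1/7 each): that locker was opened and seen not to hold the prize — ruled out; weight (1/7)·0 = 0 each.
If it is in any of lockers 3, 4, 5, 6, and 7 (prior 1/7 each): the attendant picks exactly this set with probability 1/15 regardless, and none is the prize; weight (1/7)·(1/15) = 1/105 each.
The weights sum to 1/21.
So P(the prize voucher in locker 3 | the attendant opened locker 1 and locker 2) = (1/105) / (1/21) = 1/5.

1/5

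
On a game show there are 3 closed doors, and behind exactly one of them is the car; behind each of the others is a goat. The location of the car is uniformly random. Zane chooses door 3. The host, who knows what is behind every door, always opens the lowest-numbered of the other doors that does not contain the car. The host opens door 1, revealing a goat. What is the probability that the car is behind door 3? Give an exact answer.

Apply Bayes' rule, conditioning on where the car actually is.
If it is behind door 1 (prior 1/3): the host opened door 1, so this case is ruled out; weight (1/3)·0 = 0.
If it is behind either of doors 2 and 3 (prior 1/3 each): door 1 is the lowest-numbered option available, probability 1; weight (1/3)·1 = 1/3 each.
The weights sum to 2/3.
So P(the car behind door 3 | the host opened door 1) = (1/3) / (2/3) = 1/2.

1/2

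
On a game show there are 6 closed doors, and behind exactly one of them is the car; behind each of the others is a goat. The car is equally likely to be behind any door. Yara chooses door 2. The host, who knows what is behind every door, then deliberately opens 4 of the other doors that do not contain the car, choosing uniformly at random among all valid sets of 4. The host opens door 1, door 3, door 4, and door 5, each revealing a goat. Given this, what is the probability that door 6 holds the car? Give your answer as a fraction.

Consider each possible location of the car in turn.
If it is behind any of doors 1, 3, 4, and 5 (prior 1/6 each): that door was opened and seen not to hold the prize — ruled out; weight (1/6)·0 = 0 each.
If it is behind door 2 (prior 1/6): the host has 5 equally likely choices, so probability 1/5; weight (1/6)·(1/5) = 1/30.
If it is behind door 6 (prior 1/6): the host has no choice, probability 1; weight (1/6)·1 = 1/6.
The weights sum to 1/5.
So P(the car behind door 6 | the host opened door 1, door 3, door 4, and door 5) = (1/6) / (1/5) = 5/6.

5/6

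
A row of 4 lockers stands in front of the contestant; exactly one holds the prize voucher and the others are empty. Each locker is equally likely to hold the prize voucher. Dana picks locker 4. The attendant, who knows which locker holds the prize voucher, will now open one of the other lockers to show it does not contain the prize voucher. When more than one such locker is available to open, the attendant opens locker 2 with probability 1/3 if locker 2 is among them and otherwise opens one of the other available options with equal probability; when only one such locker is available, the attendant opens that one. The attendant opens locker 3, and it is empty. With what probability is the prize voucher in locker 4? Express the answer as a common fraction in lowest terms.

2/9

Condition on the true location of the prize voucher.
If it is in locker 1 (prior 1/4): locker 2 is available but not opened, probability 2/3; weight (1/4)·(2/3) = 1/6.
If it is in locker 2 (prior 1/4): locker 2 holds the prize so is unavailable; the attendant chooses uniformly among the 2 others, probability 1/2; weight (1/4)·(1/2) = 1/8.
If it is in locker 3 (prior 1/4): the attendant opened locker 3, so this case is ruled out; weight (1/4)·0 = 0.
If it is in locker 4 (prior 1/4): locker 2 is available but not opened; locker 3 gets probability (1 − 1/3)/2 = 1/3; weight (1/4)·(1/3) = 1/12.
The weights sum to 3/8.
So P(the prize voucher in locker 4 | the attendant opened locker 3) = (1/12) / (3/8) = 2/9.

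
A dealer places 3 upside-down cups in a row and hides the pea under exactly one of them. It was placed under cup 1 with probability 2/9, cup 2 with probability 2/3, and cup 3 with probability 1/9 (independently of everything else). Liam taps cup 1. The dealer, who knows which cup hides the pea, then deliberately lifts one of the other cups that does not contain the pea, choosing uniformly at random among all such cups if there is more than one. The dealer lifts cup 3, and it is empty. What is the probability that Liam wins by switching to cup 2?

Consider each possible location of the pea in turn.
If it is under cup 1 (prior 2/9): the dealer has 2 equally likely choices, so probability 1/2; weight (2/9)·(1/2) = 1/9.
If it is under cup 2 (prior 2/3): the dealer has no choice, probability 1; weight (2/3)·1 = 2/3.
If it is under cup 3 (prior 1/9): the dealer opened cup 3, so this case is ruled out; weight (1/9)·0 = 0.
The weights sum to 7/9.
So P(the pea under cup 2 | the dealer opened cup 3) = (2/3) / (7/9) = 6/7.

6/7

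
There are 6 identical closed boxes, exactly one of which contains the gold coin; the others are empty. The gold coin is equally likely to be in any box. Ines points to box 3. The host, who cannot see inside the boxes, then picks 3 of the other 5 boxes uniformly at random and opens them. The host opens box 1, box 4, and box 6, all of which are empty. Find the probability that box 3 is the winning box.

1/3

Condition on the true location of the gold coin.
If it is in any of boxes 1, 4, and 6 (prior 1/6 each): that box was opened and seen not to hold the prize — ruled out; weight (1/6)·0 = 0 each.
If it is in any of boxes 2, 3, and 5 (prior 1/6 each): the host picks exactly this set with probability 1/10 regardless, and none is the prize; weight (1/6)·(1/10) = 1/60 each.
The weights sum to 1/20.
So P(the gold coin in box 3 | the host opened box 1, box 4, and box 6) = (1/60) / (1/20) = 1/3.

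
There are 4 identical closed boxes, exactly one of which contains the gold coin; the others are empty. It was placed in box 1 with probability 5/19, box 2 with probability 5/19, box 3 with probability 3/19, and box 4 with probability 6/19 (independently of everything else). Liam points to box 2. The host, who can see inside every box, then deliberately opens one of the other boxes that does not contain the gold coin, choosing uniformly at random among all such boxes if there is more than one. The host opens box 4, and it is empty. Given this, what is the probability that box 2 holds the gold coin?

Apply Bayes' rule, conditioning on where the gold coin actually is.
If it is in box 1 (prior 5/19): the host has 2 equally likely choices, so probability 1/2; weight (5/19)·(1/2) = 5/38.
If it is in box 2 (prior 5/19): the host has 3 equally likely choices, so probability 1/3; weight (5/19)·(1/3) = 5/57.
If it is in box 3 (prior 3/19): the host has 2 equally likely choices, so probability 1/2; weight (3/19)·(1/2) = 3/38.
If it is in box 4 (prior 6/19): the host opened box 4, so this case is ruled out; weight (6/19)·0 = 0.
The weights sum to 17/57.
So P(the gold coin in box 2 | the host opened box 4) = (5/57) / (17/57) = 5/17.

5/17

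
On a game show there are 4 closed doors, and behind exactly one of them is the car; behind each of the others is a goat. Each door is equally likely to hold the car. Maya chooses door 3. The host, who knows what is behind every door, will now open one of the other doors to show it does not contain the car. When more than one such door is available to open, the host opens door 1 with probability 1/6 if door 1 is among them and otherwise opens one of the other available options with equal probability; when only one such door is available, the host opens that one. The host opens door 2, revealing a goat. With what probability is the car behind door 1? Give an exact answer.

Apply Bayes' rule, conditioning on where the car actually is.
If it is behind door 1 (prior 1/4): door 1 holds the prize so is unavailable; the host chooses uniformly among the 2 others, probability 1/2; weight (1/4)·(1/2) = 1/8.
If it is behind door 2 (prior 1/4): the host opened door 2, so this case is ruled out; weight (1/4)·0 = 0.
If it is behind door 3 (prior 1/4): door 1 is available but not opened; door 2 gets probability (1 − 1/6)/2 = 5/12; weight (1/4)·(5/12) = 5/48.
If it is behind door 4 (prior 1/4): door 1 is available but not opened, probability 5/6; weight (1/4)·(5/6) = 5/24.
The weights sum to 7/16.
So P(the car behind door 1 | the host opened door 2) = (1/8) / (7/16) = 2/7.

2/7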